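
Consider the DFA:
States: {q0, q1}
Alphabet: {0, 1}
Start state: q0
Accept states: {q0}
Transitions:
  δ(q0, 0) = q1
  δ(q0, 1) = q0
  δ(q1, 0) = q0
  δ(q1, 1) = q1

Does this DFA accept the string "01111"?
Processing string "01111":
  q0 --0--> q1
  q1 --1--> q1
  q1 --1--> q1
  q1 --1--> q1
  q1 --1--> q1
Final state: q1
Accept states: {q0}
q1 is not an accept state, so the string is rejected.

Final answer: No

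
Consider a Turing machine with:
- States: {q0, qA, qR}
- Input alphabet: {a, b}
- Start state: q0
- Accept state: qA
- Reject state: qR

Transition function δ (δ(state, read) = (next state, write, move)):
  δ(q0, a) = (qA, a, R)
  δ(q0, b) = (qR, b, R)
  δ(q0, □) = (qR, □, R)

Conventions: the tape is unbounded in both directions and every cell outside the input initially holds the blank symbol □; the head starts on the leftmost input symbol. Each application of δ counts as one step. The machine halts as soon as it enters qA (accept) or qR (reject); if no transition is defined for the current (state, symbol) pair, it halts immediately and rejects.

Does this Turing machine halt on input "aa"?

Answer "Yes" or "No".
Step 0: [q0]aa (head at position 0)
Step 1: δ(q0, a) = (qA, a, R)  ⊢  a[qA]a (head at position 1)
The machine is in qA, so it halts and accepts.
It halts after 1 steps.

Final answer: Yes - halts after 1 steps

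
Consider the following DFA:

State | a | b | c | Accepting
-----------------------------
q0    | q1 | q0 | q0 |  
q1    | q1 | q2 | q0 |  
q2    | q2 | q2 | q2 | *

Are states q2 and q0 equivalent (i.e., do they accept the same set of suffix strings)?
Try the suffix ε (the empty string).
From q2: q2 — accepting.
From q0: q0 — not accepting.
The two states disagree on this suffix, so they are not equivalent.

Final answer: No. Distinguishing string: ε (the empty string) - accepted from q2 but not from q0.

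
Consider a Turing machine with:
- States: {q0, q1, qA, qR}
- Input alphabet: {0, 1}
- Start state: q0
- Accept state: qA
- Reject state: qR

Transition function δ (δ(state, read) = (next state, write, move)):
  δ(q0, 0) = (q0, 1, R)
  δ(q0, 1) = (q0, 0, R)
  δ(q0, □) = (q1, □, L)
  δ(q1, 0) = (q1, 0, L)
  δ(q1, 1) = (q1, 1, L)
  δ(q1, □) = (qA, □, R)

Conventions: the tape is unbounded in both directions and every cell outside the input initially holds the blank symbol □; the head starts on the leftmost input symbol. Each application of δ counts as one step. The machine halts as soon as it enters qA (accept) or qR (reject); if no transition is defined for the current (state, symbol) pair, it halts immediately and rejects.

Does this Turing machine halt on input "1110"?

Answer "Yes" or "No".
Step 0: [q0]1110 (head at position 0)
Step 1: δ(q0, 1) = (q0, 0, R)  ⊢  0[q0]110 (head at position 1)
Step 2: δ(q0, 1) = (q0, 0, R)  ⊢  00[q0]10 (head at position 2)
Step 3: δ(q0, 1) = (q0, 0, R)  ⊢  000[q0]0 (head at position 3)
Step 4: δ(q0, 0) = (q0, 1, R)  ⊢  0001[q0]□ (head at position 4)
Step 5: δ(q0, □) = (q1, □, L)  ⊢  000[q1]1□ (head at position 3)
Step 6: δ(q1, 1) = (q1, 1, L)  ⊢  00[q1]01□ (head at position 2)
Step 7: δ(q1, 0) = (q1, 0, L)  ⊢  0[q1]001□ (head at position 1)
Step 8: δ(q1, 0) = (q1, 0, L)  ⊢  [q1]0001□ (head at position 0)
Step 9: δ(q1, 0) = (q1, 0, L)  ⊢  [q1]□0001□ (head at position -1)
Step 10: δ(q1, □) = (qA, □, R)  ⊢  □[qA]0001□ (head at position 0)
The machine is in qA, so it halts and accepts.
It halts after 10 steps.

Final answer: Yes - halts after 10 steps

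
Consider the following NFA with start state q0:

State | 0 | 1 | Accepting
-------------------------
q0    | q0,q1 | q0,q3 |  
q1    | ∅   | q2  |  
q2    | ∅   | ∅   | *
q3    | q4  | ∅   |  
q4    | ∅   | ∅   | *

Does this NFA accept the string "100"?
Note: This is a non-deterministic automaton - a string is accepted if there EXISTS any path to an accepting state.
Track the set of states the NFA could be in: start {q0}
Read '1': {q0} → {q0, q3}
Read '0': {q0, q3} → {q0, q1, q4}
Read '0': {q0, q1, q4} → {q0, q1}
Final set {q0, q1} contains no accepting state → rejected.

Final answer: No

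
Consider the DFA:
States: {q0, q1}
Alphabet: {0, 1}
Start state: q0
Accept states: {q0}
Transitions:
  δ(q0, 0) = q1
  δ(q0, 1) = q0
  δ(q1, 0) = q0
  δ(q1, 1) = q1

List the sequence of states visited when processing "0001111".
Starting at q0
Read '0': q0 -> q1
Read '0': q1 -> q0
Read '0': q0 -> q1
Read '1': q1 -> q1
Read '1': q1 -> q1
Read '1': q1 -> q1
Read '1': q1 -> q1

Final answer: q0 -> q1 -> q0 -> q1 -> q1 -> q1 -> q1 -> q1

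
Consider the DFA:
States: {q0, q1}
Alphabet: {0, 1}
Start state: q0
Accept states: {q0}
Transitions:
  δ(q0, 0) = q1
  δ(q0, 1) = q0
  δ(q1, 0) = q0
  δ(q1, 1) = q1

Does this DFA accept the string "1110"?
Processing string "1110":
  q0 --1--> q0
  q0 --1--> q0
  q0 --1--> q0
  q0 --0--> q1
Final state: q1
Accept states: {q0}
q1 is not an accept state, so the string is rejected.

Final answer: No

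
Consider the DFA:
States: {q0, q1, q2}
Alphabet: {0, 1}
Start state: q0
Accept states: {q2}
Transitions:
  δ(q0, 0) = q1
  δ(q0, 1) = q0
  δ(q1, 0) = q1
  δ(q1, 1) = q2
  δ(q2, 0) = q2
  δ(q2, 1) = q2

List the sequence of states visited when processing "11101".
Starting at q0
Read '1': q0 -> q0
Read '1': q0 -> q0
Read '1': q0 -> q0
Read '0': q0 -> q1
Read '1': q1 -> q2

Final answer: q0 -> q0 -> q0 -> q0 -> q1 -> q2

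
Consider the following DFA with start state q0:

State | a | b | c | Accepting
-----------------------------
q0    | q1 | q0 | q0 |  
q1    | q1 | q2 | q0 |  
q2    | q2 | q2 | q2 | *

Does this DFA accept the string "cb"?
Start in q0.
Read 'c': q0 → q0
Read 'b': q0 → q0
Final state q0 is not accepting, so the string is rejected.

Final answer: No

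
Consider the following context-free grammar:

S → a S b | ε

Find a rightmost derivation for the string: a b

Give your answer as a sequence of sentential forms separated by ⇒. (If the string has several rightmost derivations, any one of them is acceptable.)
Start with S.
Step 1: the rightmost non-terminal is S; apply S → a S b:  a S b
Step 2: the rightmost non-terminal is S; apply S → ε:  a b

Final answer: S ⇒ a S b ⇒ a b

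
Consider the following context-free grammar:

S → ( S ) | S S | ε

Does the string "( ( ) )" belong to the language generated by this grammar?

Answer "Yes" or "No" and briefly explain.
A derivation exists: S ⇒ ( S ) ⇒ ( ( S ) ) ⇒ ( ( ) ) (using S → ( S ) twice, then S → ε).

Final answer: Yes - a valid derivation exists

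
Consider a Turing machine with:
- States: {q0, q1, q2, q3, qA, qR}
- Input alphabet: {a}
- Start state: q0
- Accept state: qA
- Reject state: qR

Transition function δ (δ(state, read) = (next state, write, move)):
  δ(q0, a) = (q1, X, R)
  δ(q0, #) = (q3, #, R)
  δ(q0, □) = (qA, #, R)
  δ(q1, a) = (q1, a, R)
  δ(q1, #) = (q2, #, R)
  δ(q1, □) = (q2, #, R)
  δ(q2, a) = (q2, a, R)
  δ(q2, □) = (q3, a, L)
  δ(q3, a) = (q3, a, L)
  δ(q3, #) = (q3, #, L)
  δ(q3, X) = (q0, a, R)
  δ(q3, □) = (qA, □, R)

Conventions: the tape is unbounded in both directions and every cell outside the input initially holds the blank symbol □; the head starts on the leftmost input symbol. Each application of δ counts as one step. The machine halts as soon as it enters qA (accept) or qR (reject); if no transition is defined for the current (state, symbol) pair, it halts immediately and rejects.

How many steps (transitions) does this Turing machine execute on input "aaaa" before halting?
Trace (configuration after each step, as tape_left[state]tape_right with head position):
Step 0: [q0]aaaa (head at position 0)
Step 1: X[q1]aaa (head 1)
Step 2: Xa[q1]aa (head 2)
Step 3: Xaa[q1]a (head 3)
Step 4: Xaaa[q1]□ (head 4)
Step 5: Xaaa#[q2]□ (head 5)
Step 6: Xaaa[q3]#a (head 4)
Step 7: Xaa[q3]a#a (head 3)
Step 8: Xa[q3]aa#a (head 2)
Step 9: X[q3]aaa#a (head 1)
Step 10: [q3]Xaaa#a (head 0)
Step 11: a[q0]aaa#a (head 1)
Step 12: aX[q1]aa#a (head 2)
Step 13: aXa[q1]a#a (head 3)
Step 14: aXaa[q1]#a (head 4)
Step 15: aXaa#[q2]a (head 5)
Step 16: aXaa#a[q2]□ (head 6)
Step 17: aXaa#[q3]aa (head 5)
Step 18: aXaa[q3]#aa (head 4)
Step 19: aXa[q3]a#aa (head 3)
Step 20: aX[q3]aa#aa (head 2)
Step 21: a[q3]Xaa#aa (head 1)
Step 22: aa[q0]aa#aa (head 2)
Step 23: aaX[q1]a#aa (head 3)
Step 24: aaXa[q1]#aa (head 4)
Step 25: aaXa#[q2]aa (head 5)
Step 26: aaXa#a[q2]a (head 6)
Step 27: aaXa#aa[q2]□ (head 7)
Step 28: aaXa#a[q3]aa (head 6)
Step 29: aaXa#[q3]aaa (head 5)
Step 30: aaXa[q3]#aaa (head 4)
Step 31: aaX[q3]a#aaa (head 3)
Step 32: aa[q3]Xa#aaa (head 2)
Step 33: aaa[q0]a#aaa (head 3)
Step 34: aaaX[q1]#aaa (head 4)
Step 35: aaaX#[q2]aaa (head 5)
Step 36: aaaX#a[q2]aa (head 6)
Step 37: aaaX#aa[q2]a (head 7)
Step 38: aaaX#aaa[q2]□ (head 8)
Step 39: aaaX#aa[q3]aa (head 7)
Step 40: aaaX#a[q3]aaa (head 6)
Step 41: aaaX#[q3]aaaa (head 5)
Step 42: aaaX[q3]#aaaa (head 4)
Step 43: aaa[q3]X#aaaa (head 3)
Step 44: aaaa[q0]#aaaa (head 4)
Step 45: aaaa#[q3]aaaa (head 5)
Step 46: aaaa[q3]#aaaa (head 4)
Step 47: aaa[q3]a#aaaa (head 3)
Step 48: aa[q3]aa#aaaa (head 2)
Step 49: a[q3]aaa#aaaa (head 1)
Step 50: [q3]aaaa#aaaa (head 0)
Step 51: [q3]□aaaa#aaaa (head -1)
Step 52: □[qA]aaaa#aaaa (head 0)
The machine is in qA, so it halts and accepts.
Number of transitions executed: 52.

Final answer: 52 steps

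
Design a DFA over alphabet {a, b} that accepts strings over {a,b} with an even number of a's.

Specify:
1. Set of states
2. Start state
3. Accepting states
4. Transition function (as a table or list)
One valid DFA (any DFA recognizing the same language is acceptable):
States: {q0, q1}
Start: q0
Accepting: {q0}
Transitions (accepting states marked with *):
State | a | b | Accepting
-------------------------
q0    | q1 | q0 | *
q1    | q0 | q1 |  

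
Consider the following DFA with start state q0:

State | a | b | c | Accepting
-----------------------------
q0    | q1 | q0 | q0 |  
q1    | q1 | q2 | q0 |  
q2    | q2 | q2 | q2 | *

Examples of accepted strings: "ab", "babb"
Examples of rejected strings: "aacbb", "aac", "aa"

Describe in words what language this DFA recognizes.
strings over {a,b,c} containing 'ab' as substring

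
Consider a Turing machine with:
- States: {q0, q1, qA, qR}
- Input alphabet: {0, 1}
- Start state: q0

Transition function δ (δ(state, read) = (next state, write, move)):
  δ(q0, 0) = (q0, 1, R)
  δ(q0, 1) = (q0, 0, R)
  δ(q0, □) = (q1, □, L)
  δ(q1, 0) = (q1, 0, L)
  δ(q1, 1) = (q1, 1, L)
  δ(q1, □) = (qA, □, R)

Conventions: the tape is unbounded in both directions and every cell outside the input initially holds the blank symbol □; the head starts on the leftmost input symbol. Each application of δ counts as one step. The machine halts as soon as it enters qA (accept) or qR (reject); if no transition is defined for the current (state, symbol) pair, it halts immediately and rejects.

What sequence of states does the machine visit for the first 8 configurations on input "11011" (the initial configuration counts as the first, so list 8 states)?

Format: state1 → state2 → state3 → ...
Step 0: [q0]11011 (head at position 0)
Step 1: δ(q0, 1) = (q0, 0, R)  ⊢  0[q0]1011 (head at position 1)
Step 2: δ(q0, 1) = (q0, 0, R)  ⊢  00[q0]011 (head at position 2)
Step 3: δ(q0, 0) = (q0, 1, R)  ⊢  001[q0]11 (head at position 3)
Step 4: δ(q0, 1) = (q0, 0, R)  ⊢  0010[q0]1 (head at position 4)
Step 5: δ(q0, 1) = (q0, 0, R)  ⊢  00100[q0]□ (head at position 5)
Step 6: δ(q0, □) = (q1, □, L)  ⊢  0010[q1]0□ (head at position 4)
Step 7: δ(q1, 0) = (q1, 0, L)  ⊢  001[q1]00□ (head at position 3)
Reading off the states of these 8 configurations: q0 → q0 → q0 → q0 → q0 → q0 → q1 → q1

Final answer: q0 → q0 → q0 → q0 → q0 → q0 → q1 → q1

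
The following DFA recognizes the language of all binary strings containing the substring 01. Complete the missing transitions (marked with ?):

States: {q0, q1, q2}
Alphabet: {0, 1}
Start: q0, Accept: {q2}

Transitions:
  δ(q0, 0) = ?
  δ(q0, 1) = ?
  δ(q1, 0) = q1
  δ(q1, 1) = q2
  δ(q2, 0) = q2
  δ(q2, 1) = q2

What each state remembers (consistent with the given transitions and accept states):
  q0: 01 not seen yet and the last symbol was not 0
  q1: 01 not seen yet and the last symbol was 0
  q2: the substring 01 has already been seen
Filling in the missing entries:
  δ(q0, 0): in q0 (01 not seen yet and the last symbol was not 0), after reading 0 we have: 01 not seen yet and the last symbol was 0 → q1
  δ(q0, 1): in q0 (01 not seen yet and the last symbol was not 0), after reading 1 we have: 01 not seen yet and the last symbol was not 0 → q0

Final answer: δ(q0, 0) = q1; δ(q0, 1) = q0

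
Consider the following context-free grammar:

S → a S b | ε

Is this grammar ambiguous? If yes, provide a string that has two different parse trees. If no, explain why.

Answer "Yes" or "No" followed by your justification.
At every step exactly one production applies: if the remaining string to generate is non-empty it starts with a and ends with b, forcing S → a S b; if it is empty, S → ε is forced. Hence each string a^n b^n has exactly one derivation (S → a S b applied n times, then S → ε) and one parse tree.

Final answer: No - the grammar is unambiguous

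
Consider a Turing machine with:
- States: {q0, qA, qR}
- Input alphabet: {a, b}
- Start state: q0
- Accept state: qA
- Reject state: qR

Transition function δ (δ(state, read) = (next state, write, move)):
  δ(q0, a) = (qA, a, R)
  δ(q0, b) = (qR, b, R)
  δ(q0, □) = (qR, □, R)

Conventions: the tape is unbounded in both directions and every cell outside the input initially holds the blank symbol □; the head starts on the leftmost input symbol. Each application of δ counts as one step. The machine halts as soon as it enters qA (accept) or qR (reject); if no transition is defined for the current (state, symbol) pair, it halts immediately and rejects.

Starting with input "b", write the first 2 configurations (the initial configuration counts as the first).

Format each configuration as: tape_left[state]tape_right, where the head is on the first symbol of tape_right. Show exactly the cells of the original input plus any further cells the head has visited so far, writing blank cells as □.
Step 0: [q0]b (head at position 0)
Step 1: δ(q0, b) = (qR, b, R)  ⊢  b[qR]□ (head at position 1)

Final answer: [q0]b ⊢ b[qR]□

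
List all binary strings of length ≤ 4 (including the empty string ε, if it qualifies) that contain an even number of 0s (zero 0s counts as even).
Checking every binary string of length 0 to 4:
  Length 0: accepted: ε | rejected: (none)
  Length 1: accepted: 1 | rejected: 0
  Length 2: accepted: 00, 11 | rejected: 01, 10
  Length 3: accepted: 001, 010, 100, 111 | rejected: 000, 011, 101, 110
  Length 4: accepted: 0000, 0011, 0101, 0110, 1001, 1010, 1100, 1111 | rejected: 0001, 0010, 0100, 0111, 1000, 1011, 1101, 1110
Total: 16 string(s).

Final answer: ε, 1, 00, 11, 001, 010, 100, 111, 0000, 0011, 0101, 0110, 1001, 1010, 1100, 1111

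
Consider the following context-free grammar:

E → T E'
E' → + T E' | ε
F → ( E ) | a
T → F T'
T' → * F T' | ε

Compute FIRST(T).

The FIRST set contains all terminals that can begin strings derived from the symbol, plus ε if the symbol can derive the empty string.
FIRST(F): F → ( E ) contributes '(' and F → a contributes 'a', so FIRST(F) = {(, a}. F is not nullable.
FIRST(T): T → F T' begins with F, and F is not nullable, so FIRST(T) = FIRST(F) = {(, a}.

Final answer: {(, a}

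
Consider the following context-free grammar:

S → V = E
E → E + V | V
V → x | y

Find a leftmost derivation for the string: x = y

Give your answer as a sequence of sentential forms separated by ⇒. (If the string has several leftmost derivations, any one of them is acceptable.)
Start with S.
Step 1: the leftmost non-terminal is S; apply S → V = E:  V = E
Step 2: the leftmost non-terminal is V; apply V → x:  x = E
Step 3: the leftmost non-terminal is E; apply E → V:  x = V
Step 4: the leftmost non-terminal is V; apply V → y:  x = y

Final answer: S ⇒ V = E ⇒ x = E ⇒ x = V ⇒ x = y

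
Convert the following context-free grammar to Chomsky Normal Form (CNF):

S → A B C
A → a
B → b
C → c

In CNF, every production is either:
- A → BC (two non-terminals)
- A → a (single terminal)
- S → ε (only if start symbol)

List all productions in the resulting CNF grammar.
The grammar has no ε-productions or unit productions to eliminate.
A → a is already in CNF (single terminal) – keep it.
B → b is already in CNF (single terminal) – keep it.
C → c is already in CNF (single terminal) – keep it.
S → A B C has 3 symbols on the right: break it into binary productions S → A X0, X0 → B C.
Resulting CNF grammar (5 productions): A → a; B → b; C → c; S → A X0; X0 → B C

Final answer: A → a; B → b; C → c; S → A X0; X0 → B C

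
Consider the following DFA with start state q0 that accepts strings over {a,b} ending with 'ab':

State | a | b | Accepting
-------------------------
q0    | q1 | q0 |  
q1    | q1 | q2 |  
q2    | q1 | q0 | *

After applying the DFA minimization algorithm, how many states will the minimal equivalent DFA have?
All 3 states are reachable from q0, so none can be removed as unreachable.
Table-filling: first mark every (accepting, non-accepting) pair as distinguishable (accepting: {q2}; non-accepting: {q0, q1}).
Round 1: (q0, q1) on 'b' go to q0 and q2, already distinguishable → mark.
Every pair of states is distinguishable, so the DFA is already minimal.
Equivalence classes: {q0}, {q1}, {q2} → 3 states.

Final answer: 3 states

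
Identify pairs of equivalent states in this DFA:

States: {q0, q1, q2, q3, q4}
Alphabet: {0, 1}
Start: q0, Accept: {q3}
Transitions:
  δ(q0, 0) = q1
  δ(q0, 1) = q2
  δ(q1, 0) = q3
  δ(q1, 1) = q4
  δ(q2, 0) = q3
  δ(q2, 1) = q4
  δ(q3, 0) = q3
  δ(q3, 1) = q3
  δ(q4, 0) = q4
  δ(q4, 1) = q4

Using the table-filling algorithm:
Round 0 – mark pairs where exactly one state is accepting: (q0,q3), (q1,q3), (q2,q3), (q3,q4)
Round 1 – newly marked: (q0,q1) [on 0: q1 vs q3, already marked]; (q0,q2) [on 0: q1 vs q3, already marked]; (q1,q4) [on 0: q3 vs q4, already marked]; (q2,q4) [on 0: q3 vs q4, already marked]
Round 2 – newly marked: (q0,q4) [on 0: q1 vs q4, already marked]
No further pairs can be marked.
(q1, q2) unmarked: δ(q1,0)=q3, δ(q2,0)=q3; δ(q1,1)=q4, δ(q2,1)=q4 → equivalent
Equivalent pairs: (q1, q2)

Final answer: Equivalent pairs: (q1, q2)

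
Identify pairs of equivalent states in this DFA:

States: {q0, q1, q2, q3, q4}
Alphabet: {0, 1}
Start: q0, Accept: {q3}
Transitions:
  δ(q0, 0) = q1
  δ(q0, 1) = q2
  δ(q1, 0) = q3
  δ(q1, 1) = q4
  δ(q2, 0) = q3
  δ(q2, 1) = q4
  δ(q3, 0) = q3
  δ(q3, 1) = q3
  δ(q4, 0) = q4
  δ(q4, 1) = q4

Using the table-filling algorithm:
Round 0 – mark pairs where exactly one state is accepting: (q0,q3), (q1,q3), (q2,q3), (q3,q4)
Round 1 – newly marked: (q0,q1) [on 0: q1 vs q3, already marked]; (q0,q2) [on 0: q1 vs q3, already marked]; (q1,q4) [on 0: q3 vs q4, already marked]; (q2,q4) [on 0: q3 vs q4, already marked]
Round 2 – newly marked: (q0,q4) [on 0: q1 vs q4, already marked]
No further pairs can be marked.
(q1, q2) unmarked: δ(q1,0)=q3, δ(q2,0)=q3; δ(q1,1)=q4, δ(q2,1)=q4 → equivalent
Equivalent pairs: (q1, q2)

Final answer: Equivalent pairs: (q1, q2)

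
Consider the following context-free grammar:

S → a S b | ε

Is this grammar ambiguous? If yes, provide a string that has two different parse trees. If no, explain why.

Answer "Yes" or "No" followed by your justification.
At every step exactly one production applies: if the remaining string to generate is non-empty it starts with a and ends with b, forcing S → a S b; if it is empty, S → ε is forced. Hence each string a^n b^n has exactly one derivation (S → a S b applied n times, then S → ε) and one parse tree.

Final answer: No - the grammar is unambiguous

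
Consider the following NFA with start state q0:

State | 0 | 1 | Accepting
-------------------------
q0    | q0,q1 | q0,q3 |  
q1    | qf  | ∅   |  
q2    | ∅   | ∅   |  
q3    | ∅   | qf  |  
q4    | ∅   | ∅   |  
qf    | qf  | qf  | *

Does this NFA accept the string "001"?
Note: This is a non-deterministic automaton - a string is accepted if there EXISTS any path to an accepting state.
Track the set of states the NFA could be in: start {q0}
Read '0': {q0} → {q0, q1}
Read '0': {q0, q1} → {q0, q1, qf}
Read '1': {q0, q1, qf} → {q0, q3, qf}
Final set {q0, q3, qf} contains accepting state(s) {qf} → accepted.

Final answer: Yes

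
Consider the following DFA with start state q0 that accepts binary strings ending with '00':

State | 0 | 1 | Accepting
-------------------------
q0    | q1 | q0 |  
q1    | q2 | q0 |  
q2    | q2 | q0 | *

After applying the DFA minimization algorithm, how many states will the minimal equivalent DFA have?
All 3 states are reachable from q0, so none can be removed as unreachable.
Table-filling: first mark every (accepting, non-accepting) pair as distinguishable (accepting: {q2}; non-accepting: {q0, q1}).
Round 1: (q0, q1) on '0' go to q1 and q2, already distinguishable → mark.
Every pair of states is distinguishable, so the DFA is already minimal.
Equivalence classes: {q0}, {q1}, {q2} → 3 states.

Final answer: 3 states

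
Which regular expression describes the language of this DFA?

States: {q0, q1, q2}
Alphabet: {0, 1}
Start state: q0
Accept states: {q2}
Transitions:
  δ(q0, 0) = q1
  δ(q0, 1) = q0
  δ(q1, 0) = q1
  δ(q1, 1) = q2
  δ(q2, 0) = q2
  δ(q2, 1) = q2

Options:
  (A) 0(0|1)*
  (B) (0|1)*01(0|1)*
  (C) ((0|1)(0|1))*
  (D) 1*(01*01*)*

Testing sample strings against the DFA:
  '11' -> rejected
  '0010' -> accepted
  '11' -> rejected
  '00' -> rejected
Checking each option for a counterexample:
  (A) 0(0|1)*: '0' is rejected by the DFA but matches the regex → eliminated
  (B) (0|1)*01(0|1)*: agrees with the DFA on all strings of length ≤ 4
  (C) ((0|1)(0|1))*: ε is rejected by the DFA but matches the regex → eliminated
  (D) 1*(01*01*)*: ε is rejected by the DFA but matches the regex → eliminated
Only (B) (0|1)*01(0|1)* is consistent with the DFA.

Final answer: (B) (0|1)*01(0|1)*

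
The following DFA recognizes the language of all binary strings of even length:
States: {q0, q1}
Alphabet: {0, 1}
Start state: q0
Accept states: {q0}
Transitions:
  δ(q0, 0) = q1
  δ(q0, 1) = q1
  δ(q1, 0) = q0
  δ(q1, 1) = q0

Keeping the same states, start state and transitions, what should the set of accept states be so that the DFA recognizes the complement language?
The DFA is complete (every state has a transition on every symbol), so the complement
is recognized by the same DFA with accepting and non-accepting states swapped.
Original accept states: {q0}
Complement accept states = All states - Original accept states
= {q0, q1} - {q0}
= {q1}
Complement language: strings of ODD length

Final answer: {q1}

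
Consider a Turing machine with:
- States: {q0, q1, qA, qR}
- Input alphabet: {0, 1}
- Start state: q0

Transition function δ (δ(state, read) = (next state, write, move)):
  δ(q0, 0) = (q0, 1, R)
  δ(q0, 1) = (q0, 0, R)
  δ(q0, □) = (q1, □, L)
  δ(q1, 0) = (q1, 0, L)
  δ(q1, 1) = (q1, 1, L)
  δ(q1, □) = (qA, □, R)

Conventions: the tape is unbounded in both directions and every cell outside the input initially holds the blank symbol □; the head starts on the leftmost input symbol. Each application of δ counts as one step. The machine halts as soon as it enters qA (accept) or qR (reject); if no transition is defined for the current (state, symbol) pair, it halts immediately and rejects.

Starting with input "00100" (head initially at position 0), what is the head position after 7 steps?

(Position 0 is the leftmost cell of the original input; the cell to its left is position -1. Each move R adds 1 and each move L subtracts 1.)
Step 0: [q0]00100 (head at position 0)
Step 1: δ(q0, 0) = (q0, 1, R)  ⊢  1[q0]0100 (head at position 1)
Step 2: δ(q0, 0) = (q0, 1, R)  ⊢  11[q0]100 (head at position 2)
Step 3: δ(q0, 1) = (q0, 0, R)  ⊢  110[q0]00 (head at position 3)
Step 4: δ(q0, 0) = (q0, 1, R)  ⊢  1101[q0]0 (head at position 4)
Step 5: δ(q0, 0) = (q0, 1, R)  ⊢  11011[q0]□ (head at position 5)
Step 6: δ(q0, □) = (q1, □, L)  ⊢  1101[q1]1□ (head at position 4)
Step 7: δ(q1, 1) = (q1, 1, L)  ⊢  110[q1]11□ (head at position 3)
Head position after 7 steps: 3

Final answer: Position 3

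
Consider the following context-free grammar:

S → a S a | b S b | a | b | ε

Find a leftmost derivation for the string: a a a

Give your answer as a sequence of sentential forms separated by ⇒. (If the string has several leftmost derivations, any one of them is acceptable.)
Start with S.
Step 1: the leftmost non-terminal is S; apply S → a S a:  a S a
Step 2: the leftmost non-terminal is S; apply S → a:  a a a

Final answer: S ⇒ a S a ⇒ a a a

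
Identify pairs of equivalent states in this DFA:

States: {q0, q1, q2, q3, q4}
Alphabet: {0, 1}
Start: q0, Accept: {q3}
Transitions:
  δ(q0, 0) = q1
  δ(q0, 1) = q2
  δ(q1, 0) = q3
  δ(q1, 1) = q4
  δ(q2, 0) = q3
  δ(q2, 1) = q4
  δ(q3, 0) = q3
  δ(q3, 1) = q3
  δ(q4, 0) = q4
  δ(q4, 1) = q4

Using the table-filling algorithm:
Round 0 – mark pairs where exactly one state is accepting: (q0,q3), (q1,q3), (q2,q3), (q3,q4)
Round 1 – newly marked: (q0,q1) [on 0: q1 vs q3, already marked]; (q0,q2) [on 0: q1 vs q3, already marked]; (q1,q4) [on 0: q3 vs q4, already marked]; (q2,q4) [on 0: q3 vs q4, already marked]
Round 2 – newly marked: (q0,q4) [on 0: q1 vs q4, already marked]
No further pairs can be marked.
(q1, q2) unmarked: δ(q1,0)=q3, δ(q2,0)=q3; δ(q1,1)=q4, δ(q2,1)=q4 → equivalent
Equivalent pairs: (q1, q2)

Final answer: Equivalent pairs: (q1, q2)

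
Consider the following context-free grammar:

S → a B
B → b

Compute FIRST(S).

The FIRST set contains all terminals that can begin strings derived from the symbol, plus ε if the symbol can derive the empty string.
S has the single production S → a B, whose right-hand side begins with the terminal a. So FIRST(S) = {a}.

Final answer: {a}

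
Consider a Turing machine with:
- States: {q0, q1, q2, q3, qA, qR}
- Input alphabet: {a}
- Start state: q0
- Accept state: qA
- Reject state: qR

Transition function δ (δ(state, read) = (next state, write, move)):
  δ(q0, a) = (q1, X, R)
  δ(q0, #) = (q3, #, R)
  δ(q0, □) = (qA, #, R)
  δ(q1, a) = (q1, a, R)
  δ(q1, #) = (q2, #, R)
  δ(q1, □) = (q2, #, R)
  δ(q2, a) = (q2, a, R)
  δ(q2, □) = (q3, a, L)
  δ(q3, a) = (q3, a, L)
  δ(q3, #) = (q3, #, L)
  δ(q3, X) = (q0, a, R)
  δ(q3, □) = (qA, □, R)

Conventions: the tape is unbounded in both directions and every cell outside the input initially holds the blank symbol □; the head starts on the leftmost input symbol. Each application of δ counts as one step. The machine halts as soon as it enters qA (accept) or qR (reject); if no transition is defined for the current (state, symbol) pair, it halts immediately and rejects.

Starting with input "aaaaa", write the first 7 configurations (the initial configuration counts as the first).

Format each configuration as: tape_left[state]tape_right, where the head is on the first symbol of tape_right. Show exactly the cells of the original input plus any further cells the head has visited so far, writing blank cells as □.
Step 0: [q0]aaaaa (head at position 0)
Step 1: δ(q0, a) = (q1, X, R)  ⊢  X[q1]aaaa (head at position 1)
Step 2: δ(q1, a) = (q1, a, R)  ⊢  Xa[q1]aaa (head at position 2)
Step 3: δ(q1, a) = (q1, a, R)  ⊢  Xaa[q1]aa (head at position 3)
Step 4: δ(q1, a) = (q1, a, R)  ⊢  Xaaa[q1]a (head at position 4)
Step 5: δ(q1, a) = (q1, a, R)  ⊢  Xaaaa[q1]□ (head at position 5)
Step 6: δ(q1, □) = (q2, #, R)  ⊢  Xaaaa#[q2]□ (head at position 6)

Final answer: [q0]aaaaa ⊢ X[q1]aaaa ⊢ Xa[q1]aaa ⊢ Xaa[q1]aa ⊢ Xaaa[q1]a ⊢ Xaaaa[q1]□ ⊢ Xaaaa#[q2]□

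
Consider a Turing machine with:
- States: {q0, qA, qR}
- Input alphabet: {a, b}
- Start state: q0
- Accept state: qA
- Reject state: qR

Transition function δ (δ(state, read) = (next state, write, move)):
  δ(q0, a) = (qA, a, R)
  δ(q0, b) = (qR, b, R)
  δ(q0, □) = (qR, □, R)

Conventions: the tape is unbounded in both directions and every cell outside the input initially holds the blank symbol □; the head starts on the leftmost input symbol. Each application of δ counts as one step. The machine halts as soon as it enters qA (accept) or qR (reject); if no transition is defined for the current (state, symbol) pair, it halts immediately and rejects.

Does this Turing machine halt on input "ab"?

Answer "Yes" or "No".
Step 0: [q0]ab (head at position 0)
Step 1: δ(q0, a) = (qA, a, R)  ⊢  a[qA]b (head at position 1)
The machine is in qA, so it halts and accepts.
It halts after 1 steps.

Final answer: Yes - halts after 1 steps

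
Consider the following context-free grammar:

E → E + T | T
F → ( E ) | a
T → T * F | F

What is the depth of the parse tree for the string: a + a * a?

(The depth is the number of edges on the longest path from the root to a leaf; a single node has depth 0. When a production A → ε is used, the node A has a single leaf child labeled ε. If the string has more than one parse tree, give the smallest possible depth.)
The grammar is unambiguous; the parse tree of a + a * a is:
E → E + T at the root (depth 0).
  Left E (depth 1) → T (2) → F (3) → a (4).
  Right T (depth 1) → T * F; that T (2) → F (3) → a (4); F (2) → a (3).
The longest root-to-leaf paths have 4 edges.
Depth = 4.

Final answer: 4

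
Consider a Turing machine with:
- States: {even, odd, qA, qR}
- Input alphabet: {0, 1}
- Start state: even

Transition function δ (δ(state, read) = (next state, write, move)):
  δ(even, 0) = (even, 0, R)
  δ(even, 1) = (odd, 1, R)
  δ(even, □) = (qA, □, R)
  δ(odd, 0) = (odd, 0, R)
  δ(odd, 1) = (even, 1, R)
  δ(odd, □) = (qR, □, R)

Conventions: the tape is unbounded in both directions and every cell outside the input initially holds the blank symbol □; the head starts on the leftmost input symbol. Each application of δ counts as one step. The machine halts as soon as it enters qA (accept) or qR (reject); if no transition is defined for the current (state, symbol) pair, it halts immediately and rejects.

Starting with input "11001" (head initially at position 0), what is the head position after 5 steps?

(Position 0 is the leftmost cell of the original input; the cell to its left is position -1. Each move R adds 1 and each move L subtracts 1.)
Step 0: [even]11001 (head at position 0)
Step 1: δ(even, 1) = (odd, 1, R)  ⊢  1[odd]1001 (head at position 1)
Step 2: δ(odd, 1) = (even, 1, R)  ⊢  11[even]001 (head at position 2)
Step 3: δ(even, 0) = (even, 0, R)  ⊢  110[even]01 (head at position 3)
Step 4: δ(even, 0) = (even, 0, R)  ⊢  1100[even]1 (head at position 4)
Step 5: δ(even, 1) = (odd, 1, R)  ⊢  11001[odd]□ (head at position 5)
Head position after 5 steps: 5

Final answer: Position 5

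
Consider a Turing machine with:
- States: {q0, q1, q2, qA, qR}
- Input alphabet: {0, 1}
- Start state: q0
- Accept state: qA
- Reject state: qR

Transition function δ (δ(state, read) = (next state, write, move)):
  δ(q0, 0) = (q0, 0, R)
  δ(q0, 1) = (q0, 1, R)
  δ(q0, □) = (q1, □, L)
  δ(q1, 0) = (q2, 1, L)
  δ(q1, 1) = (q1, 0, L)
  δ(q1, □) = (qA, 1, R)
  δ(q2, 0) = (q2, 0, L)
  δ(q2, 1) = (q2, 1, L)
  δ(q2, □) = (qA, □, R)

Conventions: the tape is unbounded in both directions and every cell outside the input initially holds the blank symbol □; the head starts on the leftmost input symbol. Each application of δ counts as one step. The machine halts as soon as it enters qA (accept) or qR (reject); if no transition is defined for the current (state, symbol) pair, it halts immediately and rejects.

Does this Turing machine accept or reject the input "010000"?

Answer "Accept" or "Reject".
Step 0: [q0]010000 (head at position 0)
Step 1: δ(q0, 0) = (q0, 0, R)  ⊢  0[q0]10000 (head at position 1)
Step 2: δ(q0, 1) = (q0, 1, R)  ⊢  01[q0]0000 (head at position 2)
Step 3: δ(q0, 0) = (q0, 0, R)  ⊢  010[q0]000 (head at position 3)
Step 4: δ(q0, 0) = (q0, 0, R)  ⊢  0100[q0]00 (head at position 4)
Step 5: δ(q0, 0) = (q0, 0, R)  ⊢  01000[q0]0 (head at position 5)
Step 6: δ(q0, 0) = (q0, 0, R)  ⊢  010000[q0]□ (head at position 6)
Step 7: δ(q0, □) = (q1, □, L)  ⊢  01000[q1]0□ (head at position 5)
Step 8: δ(q1, 0) = (q2, 1, L)  ⊢  0100[q2]01□ (head at position 4)
Step 9: δ(q2, 0) = (q2, 0, L)  ⊢  010[q2]001□ (head at position 3)
Step 10: δ(q2, 0) = (q2, 0, L)  ⊢  01[q2]0001□ (head at position 2)
Step 11: δ(q2, 0) = (q2, 0, L)  ⊢  0[q2]10001□ (head at position 1)
Step 12: δ(q2, 1) = (q2, 1, L)  ⊢  [q2]010001□ (head at position 0)
Step 13: δ(q2, 0) = (q2, 0, L)  ⊢  [q2]□010001□ (head at position -1)
Step 14: δ(q2, □) = (qA, □, R)  ⊢  □[qA]010001□ (head at position 0)
The machine is in qA, so it halts and accepts.

Final answer: Accept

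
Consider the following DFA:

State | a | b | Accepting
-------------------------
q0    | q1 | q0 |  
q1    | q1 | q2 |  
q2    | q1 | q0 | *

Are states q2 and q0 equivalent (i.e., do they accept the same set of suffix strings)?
Try the suffix ε (the empty string).
From q2: q2 — accepting.
From q0: q0 — not accepting.
The two states disagree on this suffix, so they are not equivalent.

Final answer: No. Distinguishing string: ε (the empty string) - accepted from q2 but not from q0.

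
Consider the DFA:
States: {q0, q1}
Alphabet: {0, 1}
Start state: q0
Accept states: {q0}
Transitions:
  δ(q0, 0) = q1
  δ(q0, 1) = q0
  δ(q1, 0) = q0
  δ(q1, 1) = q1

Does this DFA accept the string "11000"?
Processing string "11000":
  q0 --1--> q0
  q0 --1--> q0
  q0 --0--> q1
  q1 --0--> q0
  q0 --0--> q1
Final state: q1
Accept states: {q0}
q1 is not an accept state, so the string is rejected.

Final answer: No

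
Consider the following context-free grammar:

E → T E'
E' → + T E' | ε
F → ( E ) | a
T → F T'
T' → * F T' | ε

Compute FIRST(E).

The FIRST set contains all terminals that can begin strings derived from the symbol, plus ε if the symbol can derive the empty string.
FIRST(F): F → ( E ) contributes '(' and F → a contributes 'a', so FIRST(F) = {(, a}. F is not nullable.
FIRST(T): T → F T' begins with F, and F is not nullable, so FIRST(T) = FIRST(F) = {(, a}.
FIRST(E): E → T E' begins with T, and T is not nullable, so FIRST(E) = FIRST(T) = {(, a}.

Final answer: {(, a}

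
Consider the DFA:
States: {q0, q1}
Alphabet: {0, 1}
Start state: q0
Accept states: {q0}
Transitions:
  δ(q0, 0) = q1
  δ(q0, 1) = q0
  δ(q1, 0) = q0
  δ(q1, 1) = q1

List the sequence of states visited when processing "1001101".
Starting at q0
Read '1': q0 -> q0
Read '0': q0 -> q1
Read '0': q1 -> q0
Read '1': q0 -> q0
Read '1': q0 -> q0
Read '0': q0 -> q1
Read '1': q1 -> q1

Final answer: q0 -> q0 -> q1 -> q0 -> q0 -> q0 -> q1 -> q1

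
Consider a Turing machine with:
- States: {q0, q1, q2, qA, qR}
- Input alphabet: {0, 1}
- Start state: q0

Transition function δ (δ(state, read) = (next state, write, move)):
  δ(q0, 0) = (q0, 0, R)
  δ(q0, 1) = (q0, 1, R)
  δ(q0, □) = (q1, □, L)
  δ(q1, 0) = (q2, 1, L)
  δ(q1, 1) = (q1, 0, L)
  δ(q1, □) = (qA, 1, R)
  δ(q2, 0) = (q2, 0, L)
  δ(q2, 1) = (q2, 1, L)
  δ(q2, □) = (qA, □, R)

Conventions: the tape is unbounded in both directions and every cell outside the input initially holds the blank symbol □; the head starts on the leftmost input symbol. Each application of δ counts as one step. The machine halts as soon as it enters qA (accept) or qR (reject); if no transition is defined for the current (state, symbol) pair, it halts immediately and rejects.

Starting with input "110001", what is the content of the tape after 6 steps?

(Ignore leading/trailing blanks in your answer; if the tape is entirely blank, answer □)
Step 0: [q0]110001 (head at position 0)
Step 1: δ(q0, 1) = (q0, 1, R)  ⊢  1[q0]10001 (head at position 1)
Step 2: δ(q0, 1) = (q0, 1, R)  ⊢  11[q0]0001 (head at position 2)
Step 3: δ(q0, 0) = (q0, 0, R)  ⊢  110[q0]001 (head at position 3)
Step 4: δ(q0, 0) = (q0, 0, R)  ⊢  1100[q0]01 (head at position 4)
Step 5: δ(q0, 0) = (q0, 0, R)  ⊢  11000[q0]1 (head at position 5)
Step 6: δ(q0, 1) = (q0, 1, R)  ⊢  110001[q0]□ (head at position 6)
Tape after 6 steps (ignoring surrounding blanks): 110001

Final answer: Tape: 110001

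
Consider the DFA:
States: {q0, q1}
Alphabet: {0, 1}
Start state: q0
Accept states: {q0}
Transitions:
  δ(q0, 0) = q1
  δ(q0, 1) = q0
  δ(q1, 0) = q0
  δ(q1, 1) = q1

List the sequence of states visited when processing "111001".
Starting at q0
Read '1': q0 -> q0
Read '1': q0 -> q0
Read '1': q0 -> q0
Read '0': q0 -> q1
Read '0': q1 -> q0
Read '1': q0 -> q0

Final answer: q0 -> q0 -> q0 -> q0 -> q1 -> q0 -> q0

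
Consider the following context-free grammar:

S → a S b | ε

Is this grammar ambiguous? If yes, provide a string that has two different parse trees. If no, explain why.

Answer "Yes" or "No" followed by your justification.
At every step exactly one production applies: if the remaining string to generate is non-empty it starts with a and ends with b, forcing S → a S b; if it is empty, S → ε is forced. Hence each string a^n b^n has exactly one derivation (S → a S b applied n times, then S → ε) and one parse tree.

Final answer: No - the grammar is unambiguous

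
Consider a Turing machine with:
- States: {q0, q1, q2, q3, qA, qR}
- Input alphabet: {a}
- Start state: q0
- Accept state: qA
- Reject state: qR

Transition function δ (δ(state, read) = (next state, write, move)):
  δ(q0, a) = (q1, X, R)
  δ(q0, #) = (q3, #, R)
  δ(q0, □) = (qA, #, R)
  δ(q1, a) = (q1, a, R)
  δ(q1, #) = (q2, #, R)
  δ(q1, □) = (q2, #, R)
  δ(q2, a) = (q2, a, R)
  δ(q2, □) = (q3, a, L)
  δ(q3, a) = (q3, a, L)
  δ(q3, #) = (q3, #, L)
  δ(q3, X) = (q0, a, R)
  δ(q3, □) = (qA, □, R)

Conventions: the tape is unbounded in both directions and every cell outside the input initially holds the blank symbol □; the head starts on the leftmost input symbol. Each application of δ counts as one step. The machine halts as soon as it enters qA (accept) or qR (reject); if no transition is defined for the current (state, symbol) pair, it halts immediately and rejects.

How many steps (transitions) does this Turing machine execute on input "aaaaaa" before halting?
Trace (configuration after each step, as tape_left[state]tape_right with head position):
Step 0: [q0]aaaaaa (head at position 0)
Step 1: X[q1]aaaaa (head 1)
Step 2: Xa[q1]aaaa (head 2)
Step 3: Xaa[q1]aaa (head 3)
Step 4: Xaaa[q1]aa (head 4)
Step 5: Xaaaa[q1]a (head 5)
Step 6: Xaaaaa[q1]□ (head 6)
Step 7: Xaaaaa#[q2]□ (head 7)
Step 8: Xaaaaa[q3]#a (head 6)
Step 9: Xaaaa[q3]a#a (head 5)
Step 10: Xaaa[q3]aa#a (head 4)
Step 11: Xaa[q3]aaa#a (head 3)
Step 12: Xa[q3]aaaa#a (head 2)
Step 13: X[q3]aaaaa#a (head 1)
Step 14: [q3]Xaaaaa#a (head 0)
Step 15: a[q0]aaaaa#a (head 1)
Step 16: aX[q1]aaaa#a (head 2)
Step 17: aXa[q1]aaa#a (head 3)
Step 18: aXaa[q1]aa#a (head 4)
Step 19: aXaaa[q1]a#a (head 5)
Step 20: aXaaaa[q1]#a (head 6)
Step 21: aXaaaa#[q2]a (head 7)
Step 22: aXaaaa#a[q2]□ (head 8)
Step 23: aXaaaa#[q3]aa (head 7)
Step 24: aXaaaa[q3]#aa (head 6)
Step 25: aXaaa[q3]a#aa (head 5)
Step 26: aXaa[q3]aa#aa (head 4)
Step 27: aXa[q3]aaa#aa (head 3)
Step 28: aX[q3]aaaa#aa (head 2)
Step 29: a[q3]Xaaaa#aa (head 1)
Step 30: aa[q0]aaaa#aa (head 2)
Step 31: aaX[q1]aaa#aa (head 3)
Step 32: aaXa[q1]aa#aa (head 4)
Step 33: aaXaa[q1]a#aa (head 5)
Step 34: aaXaaa[q1]#aa (head 6)
Step 35: aaXaaa#[q2]aa (head 7)
Step 36: aaXaaa#a[q2]a (head 8)
Step 37: aaXaaa#aa[q2]□ (head 9)
Step 38: aaXaaa#a[q3]aa (head 8)
Step 39: aaXaaa#[q3]aaa (head 7)
Step 40: aaXaaa[q3]#aaa (head 6)
Step 41: aaXaa[q3]a#aaa (head 5)
Step 42: aaXa[q3]aa#aaa (head 4)
Step 43: aaX[q3]aaa#aaa (head 3)
Step 44: aa[q3]Xaaa#aaa (head 2)
Step 45: aaa[q0]aaa#aaa (head 3)
Step 46: aaaX[q1]aa#aaa (head 4)
Step 47: aaaXa[q1]a#aaa (head 5)
Step 48: aaaXaa[q1]#aaa (head 6)
Step 49: aaaXaa#[q2]aaa (head 7)
Step 50: aaaXaa#a[q2]aa (head 8)
Step 51: aaaXaa#aa[q2]a (head 9)
Step 52: aaaXaa#aaa[q2]□ (head 10)
Step 53: aaaXaa#aa[q3]aa (head 9)
Step 54: aaaXaa#a[q3]aaa (head 8)
Step 55: aaaXaa#[q3]aaaa (head 7)
Step 56: aaaXaa[q3]#aaaa (head 6)
Step 57: aaaXa[q3]a#aaaa (head 5)
Step 58: aaaX[q3]aa#aaaa (head 4)
Step 59: aaa[q3]Xaa#aaaa (head 3)
Step 60: aaaa[q0]aa#aaaa (head 4)
Step 61: aaaaX[q1]a#aaaa (head 5)
Step 62: aaaaXa[q1]#aaaa (head 6)
Step 63: aaaaXa#[q2]aaaa (head 7)
Step 64: aaaaXa#a[q2]aaa (head 8)
Step 65: aaaaXa#aa[q2]aa (head 9)
Step 66: aaaaXa#aaa[q2]a (head 10)
Step 67: aaaaXa#aaaa[q2]□ (head 11)
Step 68: aaaaXa#aaa[q3]aa (head 10)
Step 69: aaaaXa#aa[q3]aaa (head 9)
Step 70: aaaaXa#a[q3]aaaa (head 8)
Step 71: aaaaXa#[q3]aaaaa (head 7)
Step 72: aaaaXa[q3]#aaaaa (head 6)
Step 73: aaaaX[q3]a#aaaaa (head 5)
Step 74: aaaa[q3]Xa#aaaaa (head 4)
Step 75: aaaaa[q0]a#aaaaa (head 5)
Step 76: aaaaaX[q1]#aaaaa (head 6)
Step 77: aaaaaX#[q2]aaaaa (head 7)
Step 78: aaaaaX#a[q2]aaaa (head 8)
Step 79: aaaaaX#aa[q2]aaa (head 9)
Step 80: aaaaaX#aaa[q2]aa (head 10)
Step 81: aaaaaX#aaaa[q2]a (head 11)
Step 82: aaaaaX#aaaaa[q2]□ (head 12)
Step 83: aaaaaX#aaaa[q3]aa (head 11)
Step 84: aaaaaX#aaa[q3]aaa (head 10)
Step 85: aaaaaX#aa[q3]aaaa (head 9)
Step 86: aaaaaX#a[q3]aaaaa (head 8)
Step 87: aaaaaX#[q3]aaaaaa (head 7)
Step 88: aaaaaX[q3]#aaaaaa (head 6)
Step 89: aaaaa[q3]X#aaaaaa (head 5)
Step 90: aaaaaa[q0]#aaaaaa (head 6)
Step 91: aaaaaa#[q3]aaaaaa (head 7)
Step 92: aaaaaa[q3]#aaaaaa (head 6)
Step 93: aaaaa[q3]a#aaaaaa (head 5)
Step 94: aaaa[q3]aa#aaaaaa (head 4)
Step 95: aaa[q3]aaa#aaaaaa (head 3)
Step 96: aa[q3]aaaa#aaaaaa (head 2)
Step 97: a[q3]aaaaa#aaaaaa (head 1)
Step 98: [q3]aaaaaa#aaaaaa (head 0)
Step 99: [q3]□aaaaaa#aaaaaa (head -1)
Step 100: □[qA]aaaaaa#aaaaaa (head 0)
The machine is in qA, so it halts and accepts.
Number of transitions executed: 100.

Final answer: 100 steps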